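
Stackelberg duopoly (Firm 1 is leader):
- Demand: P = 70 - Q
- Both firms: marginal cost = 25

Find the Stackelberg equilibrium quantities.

q₁* (leader) = 22.5, q₂* (follower) = 11.25

Work:
Follower's reaction: q₂ = (a - c - q₁)/2
Leader substitutes: π₁ = q₁·(a - q₁ - (a-c-q₁)/2 - c)
FOC: q₁* = (70 - 25)/2 = 22.50
Then: q₂* = (70 - 25 - 22.5)/2 = 11.25
Leader has first-mover advantage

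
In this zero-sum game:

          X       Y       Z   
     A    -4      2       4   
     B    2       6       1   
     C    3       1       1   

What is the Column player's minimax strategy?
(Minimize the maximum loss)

Column should play X, value = 3

Work:
Column player minimizes Row's maximum payoff:
Column X: max payoff to Row = 3
Column Y: max payoff to Row = 6
Column Z: max payoff to Row = 4
Minimum is 3, achieved by column X.
Minimax strategy: X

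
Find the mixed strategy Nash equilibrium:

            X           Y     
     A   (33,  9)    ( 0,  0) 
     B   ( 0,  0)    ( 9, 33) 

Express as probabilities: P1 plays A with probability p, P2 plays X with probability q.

p = 0.7857, q = 0.2143

Work:
Find probabilities that make opponent indifferent:
P2 chooses q to make P1 indifferent between A and B
P1 chooses p to make P2 indifferent between X and Y
Mixed NE: P1 plays (A: 0.7857, B: 0.2143), P2 plays (X: 0.2143, Y: 0.7857)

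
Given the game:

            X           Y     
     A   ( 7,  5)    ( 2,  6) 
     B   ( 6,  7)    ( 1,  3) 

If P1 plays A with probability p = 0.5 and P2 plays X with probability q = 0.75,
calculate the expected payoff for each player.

E[P1] = 5.25, E[P2] = 5.625

Work:
E[P1] = p·q·π₁(A,X) + p·(1-q)·π₁(A,Y) + (1-p)·q·π₁(B,X) + (1-p)·(1-q)·π₁(B,Y)
= 0.5·0.75·7 + 0.5·0.25·2 + 0.5·0.75·6 + 0.5·0.25·1
= 5.25

E[P2] = 5.625 (similar calculation)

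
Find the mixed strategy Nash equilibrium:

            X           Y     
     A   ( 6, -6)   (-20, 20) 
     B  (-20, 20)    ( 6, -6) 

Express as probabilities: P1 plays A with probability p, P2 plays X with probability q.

p = 0.5, q = 0.5

Work:
Find probabilities that make opponent indifferent:
P2 chooses q to make P1 indifferent between A and B
P1 chooses p to make P2 indifferent between X and Y
Mixed NE: P1 plays (A: 0.5, B: 0.5), P2 plays (X: 0.5, Y: 0.5)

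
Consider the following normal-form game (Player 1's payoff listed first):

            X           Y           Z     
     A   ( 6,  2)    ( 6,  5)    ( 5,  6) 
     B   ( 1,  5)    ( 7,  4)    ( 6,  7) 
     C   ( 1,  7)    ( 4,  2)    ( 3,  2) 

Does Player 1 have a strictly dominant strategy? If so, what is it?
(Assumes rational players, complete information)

No strictly dominant strategy exists for Player 1

Work:
A strategy strictly dominates another if it gives a strictly higher payoff against every opponent action. Compare each pair of P1's strategies column-by-column:
  A vs B: [6 vs 1, 6 vs 7, 5 vs 6] → A does not strictly dominate B (column Y: 6 ≤ 7)
  A vs C: [6 vs 1, 6 vs 4, 5 vs 3] → A strictly dominates C
  B vs A: [1 vs 6, 7 vs 6, 6 vs 5] → B does not strictly dominate A (column X: 1 ≤ 6)
  B vs C: [1 vs 1, 7 vs 4, 6 vs 3] → B does not strictly dominate C (column X: 1 ≤ 1)
  C vs A: [1 vs 6, 4 vs 6, 3 vs 5] → C does not strictly dominate A (column X: 1 ≤ 6)
  C vs B: [1 vs 1, 4 vs 7, 3 vs 6] → C does not strictly dominate B (column X: 1 ≤ 1)
No single strategy strictly dominates all others → no strictly dominant strategy.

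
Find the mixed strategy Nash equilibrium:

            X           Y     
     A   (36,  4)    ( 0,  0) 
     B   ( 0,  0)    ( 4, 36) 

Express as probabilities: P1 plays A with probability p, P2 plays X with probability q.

p = 0.9, q = 0.1

Work:
Find probabilities that make opponent indifferent:
P2 chooses q to make P1 indifferent between A and B
P1 chooses p to make P2 indifferent between X and Y
Mixed NE: P1 plays (A: 0.9, B: 0.1), P2 plays (X: 0.1, Y: 0.9)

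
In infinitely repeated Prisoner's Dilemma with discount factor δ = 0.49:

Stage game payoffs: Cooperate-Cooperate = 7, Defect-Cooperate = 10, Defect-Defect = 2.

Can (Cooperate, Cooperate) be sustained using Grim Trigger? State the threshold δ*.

δ* = 0.375; since δ = 0.49 ≥ 0.375, cooperation can be sustained

Work:
For Grim Trigger:
Cooperate forever: 7/(1-δ)
Defect then punished: 10 + 2·δ/(1-δ)
Need: 7/(1-δ) ≥ 10 + 2·δ/(1-δ)
Solving: δ ≥ (T-R)/(T-P) = (10-7)/(10-2) = 0.375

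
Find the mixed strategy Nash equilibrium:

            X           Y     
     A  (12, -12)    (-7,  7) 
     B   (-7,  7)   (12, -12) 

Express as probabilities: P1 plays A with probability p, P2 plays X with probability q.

p = 0.5, q = 0.5

Work:
Find probabilities that make opponent indifferent:
P2 chooses q to make P1 indifferent between A and B
P1 chooses p to make P2 indifferent between X and Y
Mixed NE: P1 plays (A: 0.5, B: 0.5), P2 plays (X: 0.5, Y: 0.5)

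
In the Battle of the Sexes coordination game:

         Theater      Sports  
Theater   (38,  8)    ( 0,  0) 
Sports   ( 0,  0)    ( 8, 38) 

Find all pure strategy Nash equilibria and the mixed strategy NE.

Pure NE: (Theater, Theater) and (Sports, Sports); Mixed NE: p = 0.8261, q = 0.1739

Work:
Check pure NE:
(Theater, Theater): (38, 8) - no unilateral deviation beneficial
(Sports, Sports): (8, 38) - no unilateral deviation beneficial
Mixed NE: P1 plays Theater with p = 0.8261, P2 plays Theater with q = 0.1739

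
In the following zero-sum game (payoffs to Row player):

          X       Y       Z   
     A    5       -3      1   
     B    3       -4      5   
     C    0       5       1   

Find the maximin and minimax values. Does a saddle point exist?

Maximin = 0, Minimax = 5, Saddle: False

Work:
Row minimums: [-3, -4, 0] → maximin = 0
Column maximums: [5, 5, 5] → minimax = 5
No saddle point (maximin ≠ minimax). Mixed strategy needed.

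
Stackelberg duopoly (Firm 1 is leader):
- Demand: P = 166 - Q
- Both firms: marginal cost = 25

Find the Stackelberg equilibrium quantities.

q₁* (leader) = 70.5, q₂* (follower) = 35.25

Work:
Follower's reaction: q₂ = (a - c - q₁)/2
Leader substitutes: π₁ = q₁·(a - q₁ - (a-c-q₁)/2 - c)
FOC: q₁* = (166 - 25)/2 = 70.50
Then: q₂* = (166 - 25 - 70.5)/2 = 35.25
Leader has first-mover advantage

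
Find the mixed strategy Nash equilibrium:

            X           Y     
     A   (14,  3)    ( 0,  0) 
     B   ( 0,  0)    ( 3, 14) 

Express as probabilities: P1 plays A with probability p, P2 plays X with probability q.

p = 0.8235, q = 0.1765

Work:
Find probabilities that make opponent indifferent:
P2 chooses q to make P1 indifferent between A and B
P1 chooses p to make P2 indifferent between X and Y
Mixed NE: P1 plays (A: 0.8235, B: 0.1765), P2 plays (X: 0.1765, Y: 0.8235)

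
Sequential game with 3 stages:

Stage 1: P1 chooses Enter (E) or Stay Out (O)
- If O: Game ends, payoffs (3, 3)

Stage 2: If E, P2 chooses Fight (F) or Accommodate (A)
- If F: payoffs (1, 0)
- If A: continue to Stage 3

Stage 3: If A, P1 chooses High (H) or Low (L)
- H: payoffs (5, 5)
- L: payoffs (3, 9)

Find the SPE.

SPE: (E, A, H); Outcome (5, 5)

Work:
Stage 3: P1 chooses H (5 vs 3)
Stage 2: P2: F->0, A->5 (anticipating H). Choose A
Stage 1: P1: O->3, E->5 (anticipating A, H). Choose E
SPE path: E -> A -> H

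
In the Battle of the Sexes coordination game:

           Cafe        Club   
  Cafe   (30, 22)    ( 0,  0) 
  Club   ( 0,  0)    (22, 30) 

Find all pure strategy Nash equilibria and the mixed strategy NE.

Pure NE: (Cafe, Cafe) and (Club, Club); Mixed NE: p = 0.5769, q = 0.4231

Work:
Check pure NE:
(Cafe, Cafe): (30, 22) - no unilateral deviation beneficial
(Club, Club): (22, 30) - no unilateral deviation beneficial
Mixed NE: P1 plays Cafe with p = 0.5769, P2 plays Cafe with q = 0.4231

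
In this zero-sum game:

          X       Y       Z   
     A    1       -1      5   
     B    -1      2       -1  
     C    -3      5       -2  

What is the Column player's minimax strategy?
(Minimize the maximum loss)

Column should play X, value = 1

Work:
Column player minimizes Row's maximum payoff:
Column X: max payoff to Row = 1
Column Y: max payoff to Row = 5
Column Z: max payoff to Row = 5
Minimum is 1, achieved by column X.
Minimax strategy: X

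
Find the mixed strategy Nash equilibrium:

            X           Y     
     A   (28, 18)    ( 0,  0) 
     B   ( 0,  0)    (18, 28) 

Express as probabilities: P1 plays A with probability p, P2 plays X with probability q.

p = 0.6087, q = 0.3913

Work:
Find probabilities that make opponent indifferent:
P2 chooses q to make P1 indifferent between A and B
P1 chooses p to make P2 indifferent between X and Y
Mixed NE: P1 plays (A: 0.6087, B: 0.3913), P2 plays (X: 0.3913, Y: 0.6087)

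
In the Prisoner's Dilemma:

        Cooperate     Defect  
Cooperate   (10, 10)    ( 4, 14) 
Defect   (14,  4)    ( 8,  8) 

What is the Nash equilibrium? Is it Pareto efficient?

(Defect, Defect) is NE; not Pareto efficient

Work:
Defect dominates Cooperate for both players:
If P2 cooperates: Defect (14) > Cooperate (10)
If P2 defects: Defect (8) > Cooperate (4)
NE: (Defect, Defect) with payoff (8, 8)
But (Cooperate, Cooperate) = (10, 10) Pareto dominates (8, 8)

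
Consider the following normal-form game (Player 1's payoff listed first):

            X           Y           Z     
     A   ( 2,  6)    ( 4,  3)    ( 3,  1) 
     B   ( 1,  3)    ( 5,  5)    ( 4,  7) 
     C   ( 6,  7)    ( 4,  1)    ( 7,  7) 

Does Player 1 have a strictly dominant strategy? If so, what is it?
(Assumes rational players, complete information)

No strictly dominant strategy exists for Player 1

Work:
A strategy strictly dominates another if it gives a strictly higher payoff against every opponent action. Compare each pair of P1's strategies column-by-column:
  A vs B: [2 vs 1, 4 vs 5, 3 vs 4] → A does not strictly dominate B (column Y: 4 ≤ 5)
  A vs C: [2 vs 6, 4 vs 4, 3 vs 7] → A does not strictly dominate C (column X: 2 ≤ 6)
  B vs A: [1 vs 2, 5 vs 4, 4 vs 3] → B does not strictly dominate A (column X: 1 ≤ 2)
  B vs C: [1 vs 6, 5 vs 4, 4 vs 7] → B does not strictly dominate C (column X: 1 ≤ 6)
  C vs A: [6 vs 2, 4 vs 4, 7 vs 3] → C does not strictly dominate A (column Y: 4 ≤ 4)
  C vs B: [6 vs 1, 4 vs 5, 7 vs 4] → C does not strictly dominate B (column Y: 4 ≤ 5)
No single strategy strictly dominates all others → no strictly dominant strategy.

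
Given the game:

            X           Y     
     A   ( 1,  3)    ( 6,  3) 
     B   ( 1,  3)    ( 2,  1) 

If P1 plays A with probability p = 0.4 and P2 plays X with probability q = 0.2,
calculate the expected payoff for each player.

E[P1] = 3.08, E[P2] = 2.04

Work:
E[P1] = p·q·π₁(A,X) + p·(1-q)·π₁(A,Y) + (1-p)·q·π₁(B,X) + (1-p)·(1-q)·π₁(B,Y)
= 0.4·0.2·1 + 0.4·0.8·6 + 0.6·0.2·1 + 0.6·0.8·2
= 3.08

E[P2] = 2.04 (similar calculation)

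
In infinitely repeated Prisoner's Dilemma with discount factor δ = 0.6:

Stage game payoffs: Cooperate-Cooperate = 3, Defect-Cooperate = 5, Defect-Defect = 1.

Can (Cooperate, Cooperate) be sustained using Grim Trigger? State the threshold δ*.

δ* = 0.5; since δ = 0.6 ≥ 0.5, cooperation can be sustained

Work:
For Grim Trigger:
Cooperate forever: 3/(1-δ)
Defect then punished: 5 + 1·δ/(1-δ)
Need: 3/(1-δ) ≥ 5 + 1·δ/(1-δ)
Solving: δ ≥ (T-R)/(T-P) = (5-3)/(5-1) = 0.5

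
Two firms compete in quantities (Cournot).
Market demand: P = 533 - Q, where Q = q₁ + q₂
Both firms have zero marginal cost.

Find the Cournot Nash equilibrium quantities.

q₁* = q₂* = 177.67; P* = 177.67

Work:
Profit: π_i = P·q_i = (a - q_i - q_j)·q_i
FOC: ∂π_i/∂q_i = a - 2q_i - q_j = 0
Reaction function: q_i = (533 - q_j)/2
Symmetry: q* = 533/3 = 177.67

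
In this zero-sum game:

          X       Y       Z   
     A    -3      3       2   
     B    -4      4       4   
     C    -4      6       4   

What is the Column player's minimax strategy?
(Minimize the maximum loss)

Column should play X, value = -3

Work:
Column player minimizes Row's maximum payoff:
Column X: max payoff to Row = -3
Column Y: max payoff to Row = 6
Column Z: max payoff to Row = 4
Minimum is -3, achieved by column X.
Minimax strategy: X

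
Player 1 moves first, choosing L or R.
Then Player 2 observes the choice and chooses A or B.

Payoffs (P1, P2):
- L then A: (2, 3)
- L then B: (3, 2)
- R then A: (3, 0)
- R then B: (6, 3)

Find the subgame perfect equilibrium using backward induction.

P1 plays R, P2 plays A after L and B after R; Payoff (6, 3)

Work:
Backward induction:
After L: P2 chooses A → P1 gets 2
After R: P2 chooses B → P1 gets 6
P1 chooses R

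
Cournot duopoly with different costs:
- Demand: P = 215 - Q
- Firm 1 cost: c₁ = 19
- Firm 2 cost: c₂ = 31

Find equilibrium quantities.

q₁* = 69.33, q₂* = 57.33

Work:
Reaction: q₁ = (215 - 19 - q₂)/2
Reaction: q₂ = (215 - 31 - q₁)/2
Solve simultaneously:
q₁* = (215 - 2×19 + 31)/3 = 69.33
q₂* = (215 - 2×31 + 19)/3 = 57.33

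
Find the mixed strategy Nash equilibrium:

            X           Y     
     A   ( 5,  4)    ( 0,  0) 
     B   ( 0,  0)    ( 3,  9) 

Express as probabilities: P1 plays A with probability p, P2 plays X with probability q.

p = 0.6923, q = 0.375

Work:
Find probabilities that make opponent indifferent:
P2 chooses q to make P1 indifferent between A and B
P1 chooses p to make P2 indifferent between X and Y
Mixed NE: P1 plays (A: 0.6923, B: 0.3077), P2 plays (X: 0.375, Y: 0.625)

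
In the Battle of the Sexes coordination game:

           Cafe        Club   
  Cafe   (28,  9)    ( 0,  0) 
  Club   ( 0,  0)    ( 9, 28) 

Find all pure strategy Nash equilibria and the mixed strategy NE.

Pure NE: (Cafe, Cafe) and (Club, Club); Mixed NE: p = 0.7568, q = 0.2432

Work:
Check pure NE:
(Cafe, Cafe): (28, 9) - no unilateral deviation beneficial
(Club, Club): (9, 28) - no unilateral deviation beneficial
Mixed NE: P1 plays Cafe with p = 0.7568, P2 plays Cafe with q = 0.2432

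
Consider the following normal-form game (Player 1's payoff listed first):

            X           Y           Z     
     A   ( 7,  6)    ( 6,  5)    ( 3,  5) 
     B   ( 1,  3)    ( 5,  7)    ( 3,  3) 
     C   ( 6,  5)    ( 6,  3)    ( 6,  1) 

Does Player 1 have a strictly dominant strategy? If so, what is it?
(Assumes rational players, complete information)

No strictly dominant strategy exists for Player 1

Work:
A strategy strictly dominates another if it gives a strictly higher payoff against every opponent action. Compare each pair of P1's strategies column-by-column:
  A vs B: [7 vs 1, 6 vs 5, 3 vs 3] → A does not strictly dominate B (column Z: 3 ≤ 3)
  A vs C: [7 vs 6, 6 vs 6, 3 vs 6] → A does not strictly dominate C (column Y: 6 ≤ 6)
  B vs A: [1 vs 7, 5 vs 6, 3 vs 3] → B does not strictly dominate A (column X: 1 ≤ 7)
  B vs C: [1 vs 6, 5 vs 6, 3 vs 6] → B does not strictly dominate C (column X: 1 ≤ 6)
  C vs A: [6 vs 7, 6 vs 6, 6 vs 3] → C does not strictly dominate A (column X: 6 ≤ 7)
  C vs B: [6 vs 1, 6 vs 5, 6 vs 3] → C strictly dominates B
No single strategy strictly dominates all others → no strictly dominant strategy.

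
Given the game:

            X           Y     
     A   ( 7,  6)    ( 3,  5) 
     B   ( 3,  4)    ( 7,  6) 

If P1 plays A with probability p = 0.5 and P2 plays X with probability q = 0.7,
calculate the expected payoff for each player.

E[P1] = 5.0, E[P2] = 5.15

Work:
E[P1] = p·q·π₁(A,X) + p·(1-q)·π₁(A,Y) + (1-p)·q·π₁(B,X) + (1-p)·(1-q)·π₁(B,Y)
= 0.5·0.7·7 + 0.5·0.3·3 + 0.5·0.7·3 + 0.5·0.3·7
= 5.0

E[P2] = 5.15 (similar calculation)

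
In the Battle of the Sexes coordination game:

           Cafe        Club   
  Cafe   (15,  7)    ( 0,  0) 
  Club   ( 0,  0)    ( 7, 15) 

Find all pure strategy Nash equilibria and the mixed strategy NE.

Pure NE: (Cafe, Cafe) and (Club, Club); Mixed NE: p = 0.6818, q = 0.3182

Work:
Check pure NE:
(Cafe, Cafe): (15, 7) - no unilateral deviation beneficial
(Club, Club): (7, 15) - no unilateral deviation beneficial
Mixed NE: P1 plays Cafe with p = 0.6818, P2 plays Cafe with q = 0.3182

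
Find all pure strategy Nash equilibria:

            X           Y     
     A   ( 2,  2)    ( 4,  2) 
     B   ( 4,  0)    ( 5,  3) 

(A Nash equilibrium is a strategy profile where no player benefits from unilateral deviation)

Nash equilibrium: (B, Y)

Work:
Best responses:
  P1 vs X: payoffs [2, 4] → best response B (payoff 4)
  P1 vs Y: payoffs [4, 5] → best response B (payoff 5)
  P2 vs A: payoffs [2, 2] → best response X/Y (payoff 2)
  P2 vs B: payoffs [0, 3] → best response Y (payoff 3)
Mutual best responses: (B,Y) → Nash equilibria.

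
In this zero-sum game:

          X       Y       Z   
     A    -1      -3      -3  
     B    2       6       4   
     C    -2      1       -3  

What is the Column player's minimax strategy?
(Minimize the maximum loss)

Column should play X, value = 2

Work:
Column player minimizes Row's maximum payoff:
Column X: max payoff to Row = 2
Column Y: max payoff to Row = 6
Column Z: max payoff to Row = 4
Minimum is 2, achieved by column X.
Minimax strategy: X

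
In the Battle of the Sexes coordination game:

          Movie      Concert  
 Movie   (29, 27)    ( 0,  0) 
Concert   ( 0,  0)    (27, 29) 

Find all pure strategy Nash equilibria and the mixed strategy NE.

Pure NE: (Movie, Movie) and (Concert, Concert); Mixed NE: p = 0.5179, q = 0.4821

Work:
Check pure NE:
(Movie, Movie): (29, 27) - no unilateral deviation beneficial
(Concert, Concert): (27, 29) - no unilateral deviation beneficial
Mixed NE: P1 plays Movie with p = 0.5179, P2 plays Movie with q = 0.4821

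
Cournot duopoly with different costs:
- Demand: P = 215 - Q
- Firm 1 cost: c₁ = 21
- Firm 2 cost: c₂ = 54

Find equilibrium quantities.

q₁* = 75.67, q₂* = 42.67

Work:
Reaction: q₁ = (215 - 21 - q₂)/2
Reaction: q₂ = (215 - 54 - q₁)/2
Solve simultaneously:
q₁* = (215 - 2×21 + 54)/3 = 75.67
q₂* = (215 - 2×54 + 21)/3 = 42.67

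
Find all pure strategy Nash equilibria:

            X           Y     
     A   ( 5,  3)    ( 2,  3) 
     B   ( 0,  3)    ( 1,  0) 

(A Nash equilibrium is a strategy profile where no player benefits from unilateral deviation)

Nash equilibrium: (A, X), (A, Y)

Work:
Best responses:
  P1 vs X: payoffs [5, 0] → best response A (payoff 5)
  P1 vs Y: payoffs [2, 1] → best response A (payoff 2)
  P2 vs A: payoffs [3, 3] → best response X/Y (payoff 3)
  P2 vs B: payoffs [3, 0] → best response X (payoff 3)
Mutual best responses: (A,X), (A,Y) → Nash equilibria.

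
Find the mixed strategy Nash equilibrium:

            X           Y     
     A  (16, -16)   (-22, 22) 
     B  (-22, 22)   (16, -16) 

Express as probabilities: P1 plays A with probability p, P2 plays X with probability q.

p = 0.5, q = 0.5

Work:
Find probabilities that make opponent indifferent:
P2 chooses q to make P1 indifferent between A and B
P1 chooses p to make P2 indifferent between X and Y
Mixed NE: P1 plays (A: 0.5, B: 0.5), P2 plays (X: 0.5, Y: 0.5)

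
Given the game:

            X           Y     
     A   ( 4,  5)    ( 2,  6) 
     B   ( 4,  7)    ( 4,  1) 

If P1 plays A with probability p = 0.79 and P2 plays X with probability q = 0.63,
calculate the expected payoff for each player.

E[P1] = 3.4154, E[P2] = 5.2461

Work:
E[P1] = p·q·π₁(A,X) + p·(1-q)·π₁(A,Y) + (1-p)·q·π₁(B,X) + (1-p)·(1-q)·π₁(B,Y)
= 0.79·0.63·4 + 0.79·0.37·2 + 0.21·0.63·4 + 0.21·0.37·4
= 3.4154

E[P2] = 5.2461 (similar calculation)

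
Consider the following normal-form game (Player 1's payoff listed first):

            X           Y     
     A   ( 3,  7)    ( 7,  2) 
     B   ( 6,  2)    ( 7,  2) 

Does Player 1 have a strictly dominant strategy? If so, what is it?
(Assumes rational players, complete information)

No strictly dominant strategy exists for Player 1

Work:
A strategy strictly dominates another if it gives a strictly higher payoff against every opponent action. Compare each pair of P1's strategies column-by-column:
  A vs B: [3 vs 6, 7 vs 7] → A does not strictly dominate B (column X: 3 ≤ 6)
  B vs A: [6 vs 3, 7 vs 7] → B does not strictly dominate A (column Y: 7 ≤ 7)
No single strategy strictly dominates all others → no strictly dominant strategy.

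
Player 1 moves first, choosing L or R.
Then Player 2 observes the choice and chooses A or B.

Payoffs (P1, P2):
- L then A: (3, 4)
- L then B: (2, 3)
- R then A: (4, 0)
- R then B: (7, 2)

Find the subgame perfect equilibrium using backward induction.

P1 plays R, P2 plays A after L and B after R; Payoff (7, 2)

Work:
Backward induction:
After L: P2 chooses A → P1 gets 3
After R: P2 chooses B → P1 gets 7
P1 chooses R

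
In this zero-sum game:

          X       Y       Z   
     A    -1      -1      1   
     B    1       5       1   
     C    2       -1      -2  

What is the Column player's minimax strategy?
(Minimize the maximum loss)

Column should play Z, value = 1

Work:
Column player minimizes Row's maximum payoff:
Column X: max payoff to Row = 2
Column Y: max payoff to Row = 5
Column Z: max payoff to Row = 1
Minimum is 1, achieved by column Z.
Minimax strategy: Z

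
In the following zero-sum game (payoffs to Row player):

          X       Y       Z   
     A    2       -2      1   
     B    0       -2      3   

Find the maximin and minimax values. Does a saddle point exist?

Maximin = -2, Minimax = -2, Saddle: True

Work:
Row minimums: [-2, -2] → maximin = -2
Column maximums: [2, -2, 3] → minimax = -2
Saddle point exists! Game value = -2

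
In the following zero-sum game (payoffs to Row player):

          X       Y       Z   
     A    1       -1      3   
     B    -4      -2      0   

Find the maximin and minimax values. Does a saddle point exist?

Maximin = -1, Minimax = -1, Saddle: True

Work:
Row minimums: [-1, -4] → maximin = -1
Column maximums: [1, -1, 3] → minimax = -1
Saddle point exists! Game value = -1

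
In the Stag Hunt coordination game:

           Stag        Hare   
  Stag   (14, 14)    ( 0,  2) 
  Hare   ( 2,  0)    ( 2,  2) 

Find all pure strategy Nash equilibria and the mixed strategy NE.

Pure NE: (Stag, Stag) and (Hare, Hare); Mixed NE: p = 0.1429, q = 0.1429

Work:
Check pure NE:
(Stag, Stag): (14, 14) - no unilateral deviation beneficial
(Hare, Hare): (2, 2) - no unilateral deviation beneficial
Mixed NE: P1 plays Stag with p = 0.1429, P2 plays Stag with q = 0.1429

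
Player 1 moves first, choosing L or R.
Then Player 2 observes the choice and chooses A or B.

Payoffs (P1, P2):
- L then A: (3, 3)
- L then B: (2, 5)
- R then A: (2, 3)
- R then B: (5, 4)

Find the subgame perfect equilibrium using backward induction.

P1 plays R, P2 plays B after L and B after R; Payoff (5, 4)

Work:
Backward induction:
After L: P2 chooses B → P1 gets 2
After R: P2 chooses B → P1 gets 5
P1 chooses R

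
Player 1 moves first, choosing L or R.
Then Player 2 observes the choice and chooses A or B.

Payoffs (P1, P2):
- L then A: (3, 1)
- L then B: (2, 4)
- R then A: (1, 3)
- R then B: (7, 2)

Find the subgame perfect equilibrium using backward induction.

P1 plays L, P2 plays B after L and A after R; Payoff (2, 4)

Work:
Backward induction:
After L: P2 chooses B → P1 gets 2
After R: P2 chooses A → P1 gets 1
P1 chooses L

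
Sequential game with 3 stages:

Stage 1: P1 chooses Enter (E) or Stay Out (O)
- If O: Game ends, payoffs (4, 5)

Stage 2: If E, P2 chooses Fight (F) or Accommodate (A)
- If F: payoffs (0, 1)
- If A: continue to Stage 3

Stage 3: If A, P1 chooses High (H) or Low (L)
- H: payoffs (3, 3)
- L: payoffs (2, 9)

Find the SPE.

SPE: (O, A, H); Outcome (4, 5)

Work:
Stage 3: P1 chooses H (3 vs 2)
Stage 2: P2: F->1, A->3 (anticipating H). Choose A
Stage 1: P1: O->4, E->3 (anticipating A, H). Choose O
SPE path: O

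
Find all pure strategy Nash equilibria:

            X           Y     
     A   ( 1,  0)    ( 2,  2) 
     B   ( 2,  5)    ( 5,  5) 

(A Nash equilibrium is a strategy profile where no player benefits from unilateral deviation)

Nash equilibrium: (B, X), (B, Y)

Work:
Best responses:
  P1 vs X: payoffs [1, 2] → best response B (payoff 2)
  P1 vs Y: payoffs [2, 5] → best response B (payoff 5)
  P2 vs A: payoffs [0, 2] → best response Y (payoff 2)
  P2 vs B: payoffs [5, 5] → best response X/Y (payoff 5)
Mutual best responses: (B,X), (B,Y) → Nash equilibria.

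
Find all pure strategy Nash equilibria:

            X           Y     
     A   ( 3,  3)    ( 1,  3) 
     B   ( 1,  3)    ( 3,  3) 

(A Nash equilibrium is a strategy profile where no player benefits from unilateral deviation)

Nash equilibrium: (A, X), (B, Y)

Work:
Best responses:
  P1 vs X: payoffs [3, 1] → best response A (payoff 3)
  P1 vs Y: payoffs [1, 3] → best response B (payoff 3)
  P2 vs A: payoffs [3, 3] → best response X/Y (payoff 3)
  P2 vs B: payoffs [3, 3] → best response X/Y (payoff 3)
Mutual best responses: (A,X), (B,Y) → Nash equilibria.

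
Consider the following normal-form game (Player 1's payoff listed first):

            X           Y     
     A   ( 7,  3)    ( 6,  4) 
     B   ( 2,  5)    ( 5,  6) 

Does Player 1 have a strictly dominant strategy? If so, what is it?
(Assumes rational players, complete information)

Yes, Player 1's strictly dominant strategy is A

Work:
A strategy strictly dominates another if it gives a strictly higher payoff against every opponent action. Compare each pair of P1's strategies column-by-column:
  A vs B: [7 vs 2, 6 vs 5] → A strictly dominates B
  B vs A: [2 vs 7, 5 vs 6] → B does not strictly dominate A (column X: 2 ≤ 7)
A strictly dominates every other strategy → strictly dominant.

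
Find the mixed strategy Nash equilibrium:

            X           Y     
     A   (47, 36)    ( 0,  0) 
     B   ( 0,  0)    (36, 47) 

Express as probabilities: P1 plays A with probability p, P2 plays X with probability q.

p = 0.5663, q = 0.4337

Work:
Find probabilities that make opponent indifferent:
P2 chooses q to make P1 indifferent between A and B
P1 chooses p to make P2 indifferent between X and Y
Mixed NE: P1 plays (A: 0.5663, B: 0.4337), P2 plays (X: 0.4337, Y: 0.5663)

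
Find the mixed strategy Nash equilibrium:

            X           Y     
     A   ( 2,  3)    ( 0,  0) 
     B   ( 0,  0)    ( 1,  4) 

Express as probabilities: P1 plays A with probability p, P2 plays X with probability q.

p = 0.5714, q = 0.3333

Work:
Find probabilities that make opponent indifferent:
P2 chooses q to make P1 indifferent between A and B
P1 chooses p to make P2 indifferent between X and Y
Mixed NE: P1 plays (A: 0.5714, B: 0.4286), P2 plays (X: 0.3333, Y: 0.6667)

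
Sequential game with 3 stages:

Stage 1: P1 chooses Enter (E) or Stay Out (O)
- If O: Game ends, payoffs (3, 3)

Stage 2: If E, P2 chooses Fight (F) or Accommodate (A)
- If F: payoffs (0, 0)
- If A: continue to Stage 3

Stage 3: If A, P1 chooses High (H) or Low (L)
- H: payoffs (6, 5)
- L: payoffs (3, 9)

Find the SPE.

SPE: (E, A, H); Outcome (6, 5)

Work:
Stage 3: P1 chooses H (6 vs 3)
Stage 2: P2: F->0, A->5 (anticipating H). Choose A
Stage 1: P1: O->3, E->6 (anticipating A, H). Choose E
SPE path: E -> A -> H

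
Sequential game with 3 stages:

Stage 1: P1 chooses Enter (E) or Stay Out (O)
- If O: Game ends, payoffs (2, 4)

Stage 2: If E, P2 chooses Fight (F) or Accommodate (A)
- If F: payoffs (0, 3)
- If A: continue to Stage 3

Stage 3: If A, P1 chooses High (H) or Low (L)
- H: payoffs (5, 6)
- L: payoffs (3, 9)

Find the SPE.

SPE: (E, A, H); Outcome (5, 6)

Work:
Stage 3: P1 chooses H (5 vs 3)
Stage 2: P2: F->3, A->6 (anticipating H). Choose A
Stage 1: P1: O->2, E->5 (anticipating A, H). Choose E
SPE path: E -> A -> H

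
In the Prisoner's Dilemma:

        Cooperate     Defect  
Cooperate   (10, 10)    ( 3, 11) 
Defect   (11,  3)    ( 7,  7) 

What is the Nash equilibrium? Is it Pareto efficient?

(Defect, Defect) is NE; not Pareto efficient

Work:
Defect dominates Cooperate for both players:
If P2 cooperates: Defect (11) > Cooperate (10)
If P2 defects: Defect (7) > Cooperate (3)
NE: (Defect, Defect) with payoff (7, 7)
But (Cooperate, Cooperate) = (10, 10) Pareto dominates (7, 7)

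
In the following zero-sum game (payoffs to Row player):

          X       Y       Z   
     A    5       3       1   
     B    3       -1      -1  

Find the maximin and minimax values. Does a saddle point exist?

Maximin = 1, Minimax = 1, Saddle: True

Work:
Row minimums: [1, -1] → maximin = 1
Column maximums: [5, 3, 1] → minimax = 1
Saddle point exists! Game value = 1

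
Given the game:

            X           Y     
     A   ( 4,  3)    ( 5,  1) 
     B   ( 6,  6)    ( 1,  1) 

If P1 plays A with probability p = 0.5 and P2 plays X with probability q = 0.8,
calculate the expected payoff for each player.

E[P1] = 4.6, E[P2] = 3.8

Work:
E[P1] = p·q·π₁(A,X) + p·(1-q)·π₁(A,Y) + (1-p)·q·π₁(B,X) + (1-p)·(1-q)·π₁(B,Y)
= 0.5·0.8·4 + 0.5·0.2·5 + 0.5·0.8·6 + 0.5·0.2·1
= 4.6

E[P2] = 3.8 (similar calculation)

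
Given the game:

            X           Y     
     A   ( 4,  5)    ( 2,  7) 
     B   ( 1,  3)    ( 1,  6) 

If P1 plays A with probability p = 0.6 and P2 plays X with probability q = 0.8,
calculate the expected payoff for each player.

E[P1] = 2.56, E[P2] = 4.68

Work:
E[P1] = p·q·π₁(A,X) + p·(1-q)·π₁(A,Y) + (1-p)·q·π₁(B,X) + (1-p)·(1-q)·π₁(B,Y)
= 0.6·0.8·4 + 0.6·0.2·2 + 0.4·0.8·1 + 0.4·0.2·1
= 2.56

E[P2] = 4.68 (similar calculation)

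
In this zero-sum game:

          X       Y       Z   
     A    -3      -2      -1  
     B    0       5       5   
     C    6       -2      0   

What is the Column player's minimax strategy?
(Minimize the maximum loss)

Column should play Y or Z (all achieve the minimum), value = 5

Work:
Column player minimizes Row's maximum payoff:
Column X: max payoff to Row = 6
Column Y: max payoff to Row = 5
Column Z: max payoff to Row = 5
Minimum is 5, achieved by columns Y, Z (tied).
Each of Y or Z is a minimax strategy.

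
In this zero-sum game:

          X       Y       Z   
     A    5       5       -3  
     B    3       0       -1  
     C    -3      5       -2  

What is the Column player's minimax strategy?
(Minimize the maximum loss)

Column should play Z, value = -1

Work:
Column player minimizes Row's maximum payoff:
Column X: max payoff to Row = 5
Column Y: max payoff to Row = 5
Column Z: max payoff to Row = -1
Minimum is -1, achieved by column Z.
Minimax strategy: Z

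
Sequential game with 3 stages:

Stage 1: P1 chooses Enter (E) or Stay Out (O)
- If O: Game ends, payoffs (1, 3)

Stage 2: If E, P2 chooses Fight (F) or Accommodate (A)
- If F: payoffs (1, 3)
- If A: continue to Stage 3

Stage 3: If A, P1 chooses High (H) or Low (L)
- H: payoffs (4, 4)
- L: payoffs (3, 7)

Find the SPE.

SPE: (E, A, H); Outcome (4, 4)

Work:
Stage 3: P1 chooses H (4 vs 3)
Stage 2: P2: F->3, A->4 (anticipating H). Choose A
Stage 1: P1: O->1, E->4 (anticipating A, H). Choose E
SPE path: E -> A -> H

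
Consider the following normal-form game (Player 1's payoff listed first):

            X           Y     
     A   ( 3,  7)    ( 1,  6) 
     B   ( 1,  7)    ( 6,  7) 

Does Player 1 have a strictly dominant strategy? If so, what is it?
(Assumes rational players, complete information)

No strictly dominant strategy exists for Player 1

Work:
A strategy strictly dominates another if it gives a strictly higher payoff against every opponent action. Compare each pair of P1's strategies column-by-column:
  A vs B: [3 vs 1, 1 vs 6] → A does not strictly dominate B (column Y: 1 ≤ 6)
  B vs A: [1 vs 3, 6 vs 1] → B does not strictly dominate A (column X: 1 ≤ 3)
No single strategy strictly dominates all others → no strictly dominant strategy.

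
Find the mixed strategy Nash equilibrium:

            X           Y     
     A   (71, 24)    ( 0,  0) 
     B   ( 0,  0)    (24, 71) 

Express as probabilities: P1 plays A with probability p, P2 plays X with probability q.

p = 0.7474, q = 0.2526

Work:
Find probabilities that make opponent indifferent:
P2 chooses q to make P1 indifferent between A and B
P1 chooses p to make P2 indifferent between X and Y
Mixed NE: P1 plays (A: 0.7474, B: 0.2526), P2 plays (X: 0.2526, Y: 0.7474)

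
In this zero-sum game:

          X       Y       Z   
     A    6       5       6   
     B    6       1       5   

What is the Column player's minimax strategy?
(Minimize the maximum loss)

Column should play Y, value = 5

Work:
Column player minimizes Row's maximum payoff:
Column X: max payoff to Row = 6
Column Y: max payoff to Row = 5
Column Z: max payoff to Row = 6
Minimum is 5, achieved by column Y.
Minimax strategy: Y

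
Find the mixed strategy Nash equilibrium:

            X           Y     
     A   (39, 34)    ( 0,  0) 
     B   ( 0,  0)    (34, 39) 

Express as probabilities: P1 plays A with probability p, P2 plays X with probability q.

p = 0.5342, q = 0.4658

Work:
Find probabilities that make opponent indifferent:
P2 chooses q to make P1 indifferent between A and B
P1 chooses p to make P2 indifferent between X and Y
Mixed NE: P1 plays (A: 0.5342, B: 0.4658), P2 plays (X: 0.4658, Y: 0.5342)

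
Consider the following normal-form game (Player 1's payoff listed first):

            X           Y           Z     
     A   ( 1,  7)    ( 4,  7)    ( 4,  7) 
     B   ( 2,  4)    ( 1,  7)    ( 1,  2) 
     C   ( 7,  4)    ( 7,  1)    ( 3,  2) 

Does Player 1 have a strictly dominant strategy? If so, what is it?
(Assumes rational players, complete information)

No strictly dominant strategy exists for Player 1

Work:
A strategy strictly dominates another if it gives a strictly higher payoff against every opponent action. Compare each pair of P1's strategies column-by-column:
  A vs B: [1 vs 2, 4 vs 1, 4 vs 1] → A does not strictly dominate B (column X: 1 ≤ 2)
  A vs C: [1 vs 7, 4 vs 7, 4 vs 3] → A does not strictly dominate C (column X: 1 ≤ 7)
  B vs A: [2 vs 1, 1 vs 4, 1 vs 4] → B does not strictly dominate A (column Y: 1 ≤ 4)
  B vs C: [2 vs 7, 1 vs 7, 1 vs 3] → B does not strictly dominate C (column X: 2 ≤ 7)
  C vs A: [7 vs 1, 7 vs 4, 3 vs 4] → C does not strictly dominate A (column Z: 3 ≤ 4)
  C vs B: [7 vs 2, 7 vs 1, 3 vs 1] → C strictly dominates B
No single strategy strictly dominates all others → no strictly dominant strategy.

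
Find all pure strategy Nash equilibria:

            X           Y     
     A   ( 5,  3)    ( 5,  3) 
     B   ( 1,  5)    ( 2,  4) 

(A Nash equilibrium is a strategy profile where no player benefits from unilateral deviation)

Nash equilibrium: (A, X), (A, Y)

Work:
Best responses:
  P1 vs X: payoffs [5, 1] → best response A (payoff 5)
  P1 vs Y: payoffs [5, 2] → best response A (payoff 5)
  P2 vs A: payoffs [3, 3] → best response X/Y (payoff 3)
  P2 vs B: payoffs [5, 4] → best response X (payoff 5)
Mutual best responses: (A,X), (A,Y) → Nash equilibria.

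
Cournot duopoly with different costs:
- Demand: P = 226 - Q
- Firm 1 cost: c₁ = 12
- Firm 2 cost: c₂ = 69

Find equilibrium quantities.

q₁* = 90.33, q₂* = 33.33

Work:
Reaction: q₁ = (226 - 12 - q₂)/2
Reaction: q₂ = (226 - 69 - q₁)/2
Solve simultaneously:
q₁* = (226 - 2×12 + 69)/3 = 90.33
q₂* = (226 - 2×69 + 12)/3 = 33.33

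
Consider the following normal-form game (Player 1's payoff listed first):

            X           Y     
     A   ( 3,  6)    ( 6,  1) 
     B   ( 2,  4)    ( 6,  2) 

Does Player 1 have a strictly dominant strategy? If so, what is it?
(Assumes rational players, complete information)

No strictly dominant strategy exists for Player 1

Work:
A strategy strictly dominates another if it gives a strictly higher payoff against every opponent action. Compare each pair of P1's strategies column-by-column:
  A vs B: [3 vs 2, 6 vs 6] → A does not strictly dominate B (column Y: 6 ≤ 6)
  B vs A: [2 vs 3, 6 vs 6] → B does not strictly dominate A (column X: 2 ≤ 3)
No single strategy strictly dominates all others → no strictly dominant strategy.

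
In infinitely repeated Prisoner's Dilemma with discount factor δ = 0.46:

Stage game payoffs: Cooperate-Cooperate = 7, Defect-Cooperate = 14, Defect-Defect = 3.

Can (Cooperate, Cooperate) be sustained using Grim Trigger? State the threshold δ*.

δ* = 0.6364; since δ = 0.46 < 0.6364, cooperation cannot be sustained

Work:
For Grim Trigger:
Cooperate forever: 7/(1-δ)
Defect then punished: 14 + 3·δ/(1-δ)
Need: 7/(1-δ) ≥ 14 + 3·δ/(1-δ)
Solving: δ ≥ (T-R)/(T-P) = (14-7)/(14-3) = 0.6364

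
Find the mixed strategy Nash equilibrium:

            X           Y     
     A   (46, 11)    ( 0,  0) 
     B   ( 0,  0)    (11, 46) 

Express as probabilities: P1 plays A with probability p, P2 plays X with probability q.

p = 0.807, q = 0.193

Work:
Find probabilities that make opponent indifferent:
P2 chooses q to make P1 indifferent between A and B
P1 chooses p to make P2 indifferent between X and Y
Mixed NE: P1 plays (A: 0.807, B: 0.193), P2 plays (X: 0.193, Y: 0.807)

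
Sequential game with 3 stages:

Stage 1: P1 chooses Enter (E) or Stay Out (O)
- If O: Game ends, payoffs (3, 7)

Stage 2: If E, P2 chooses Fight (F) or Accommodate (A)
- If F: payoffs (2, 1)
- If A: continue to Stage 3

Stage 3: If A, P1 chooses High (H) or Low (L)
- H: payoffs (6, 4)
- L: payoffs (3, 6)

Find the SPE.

SPE: (E, A, H); Outcome (6, 4)

Work:
Stage 3: P1 chooses H (6 vs 3)
Stage 2: P2: F->1, A->4 (anticipating H). Choose A
Stage 1: P1: O->3, E->6 (anticipating A, H). Choose E
SPE path: E -> A -> H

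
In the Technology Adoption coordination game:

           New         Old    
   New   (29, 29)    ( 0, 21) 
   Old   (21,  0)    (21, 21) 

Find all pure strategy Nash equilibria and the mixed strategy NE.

Pure NE: (New, New) and (Old, Old); Mixed NE: p = 0.7241, q = 0.7241

Work:
Check pure NE:
(New, New): (29, 29) - no unilateral deviation beneficial
(Old, Old): (21, 21) - no unilateral deviation beneficial
Mixed NE: P1 plays New with p = 0.7241, P2 plays New with q = 0.7241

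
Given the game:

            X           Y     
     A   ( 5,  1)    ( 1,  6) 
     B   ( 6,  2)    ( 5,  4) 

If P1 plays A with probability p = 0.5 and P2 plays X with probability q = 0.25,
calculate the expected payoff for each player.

E[P1] = 3.625, E[P2] = 4.125

Work:
E[P1] = p·q·π₁(A,X) + p·(1-q)·π₁(A,Y) + (1-p)·q·π₁(B,X) + (1-p)·(1-q)·π₁(B,Y)
= 0.5·0.25·5 + 0.5·0.75·1 + 0.5·0.25·6 + 0.5·0.75·5
= 3.625

E[P2] = 4.125 (similar calculation)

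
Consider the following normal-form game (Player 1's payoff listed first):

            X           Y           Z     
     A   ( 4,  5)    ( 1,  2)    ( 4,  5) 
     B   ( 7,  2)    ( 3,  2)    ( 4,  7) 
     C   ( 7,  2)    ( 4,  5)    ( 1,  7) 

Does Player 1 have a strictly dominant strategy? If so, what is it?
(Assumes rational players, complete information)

No strictly dominant strategy exists for Player 1

Work:
A strategy strictly dominates another if it gives a strictly higher payoff against every opponent action. Compare each pair of P1's strategies column-by-column:
  A vs B: [4 vs 7, 1 vs 3, 4 vs 4] → A does not strictly dominate B (column X: 4 ≤ 7)
  A vs C: [4 vs 7, 1 vs 4, 4 vs 1] → A does not strictly dominate C (column X: 4 ≤ 7)
  B vs A: [7 vs 4, 3 vs 1, 4 vs 4] → B does not strictly dominate A (column Z: 4 ≤ 4)
  B vs C: [7 vs 7, 3 vs 4, 4 vs 1] → B does not strictly dominate C (column X: 7 ≤ 7)
  C vs A: [7 vs 4, 4 vs 1, 1 vs 4] → C does not strictly dominate A (column Z: 1 ≤ 4)
  C vs B: [7 vs 7, 4 vs 3, 1 vs 4] → C does not strictly dominate B (column X: 7 ≤ 7)
No single strategy strictly dominates all others → no strictly dominant strategy.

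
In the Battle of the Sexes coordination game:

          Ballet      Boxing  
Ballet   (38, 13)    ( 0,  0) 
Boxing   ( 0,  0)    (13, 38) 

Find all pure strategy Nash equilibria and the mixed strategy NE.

Pure NE: (Ballet, Ballet) and (Boxing, Boxing); Mixed NE: p = 0.7451, q = 0.2549

Work:
Check pure NE:
(Ballet, Ballet): (38, 13) - no unilateral deviation beneficial
(Boxing, Boxing): (13, 38) - no unilateral deviation beneficial
Mixed NE: P1 plays Ballet with p = 0.7451, P2 plays Ballet with q = 0.2549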